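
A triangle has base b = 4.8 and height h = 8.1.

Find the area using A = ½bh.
A = ½·b·h = ½·4.8·8.1 = ½·38.88 = 19.44

Area = 19.44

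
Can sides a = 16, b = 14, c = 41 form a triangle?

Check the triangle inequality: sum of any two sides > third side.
a + b vs c: 16 + 14 = 30 ≤ 41  ✗
a + c vs b: 16 + 41 = 57 > 14  ✓
b + c vs a: 14 + 41 = 55 > 16  ✓

No: 16 + 14 = 30 is not > 41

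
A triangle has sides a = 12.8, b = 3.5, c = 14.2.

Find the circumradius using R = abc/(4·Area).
First find the area with Heron's formula.
s = (12.8 + 3.5 + 14.2)/2 = 15.25
Area = √(s(s−a)(s−b)(s−c)) = √(15.25·2.45·11.75·1.05) ≈ √460.96 ≈ 21.47
abc = 12.8·3.5·14.2 = 636.16
R = abc/(4·Area) ≈ 636.16/(4·21.47) = 636.16/85.8799 ≈ 7.40755

R = 7.408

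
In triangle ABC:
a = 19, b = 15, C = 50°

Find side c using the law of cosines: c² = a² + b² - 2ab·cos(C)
c² = 19² + 15² − 2·19·15·cos(50°)
cos(50°) ≈ 0.642788
c² ≈ 361 + 225 − 570·(0.642788) ≈ 586 − 366.389 ≈ 219.611
c ≈ √219.611 ≈ 14.8193

c = 14.82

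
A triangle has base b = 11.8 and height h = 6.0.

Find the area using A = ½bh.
A = ½·b·h = ½·11.8·6.0 = ½·70.8 = 35.4

Area = 35.4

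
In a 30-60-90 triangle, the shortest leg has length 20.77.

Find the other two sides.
In a 30-60-90 triangle the sides are in ratio 1 : √3 : 2 (short leg : long leg : hypotenuse).
Long leg = 20.77·√3 ≈ 20.77·1.73205 ≈ 35.9747
Hypotenuse = 2·20.77 = 41.54

Long leg = 20.77√3 = 35.97, Hypotenuse = 41.54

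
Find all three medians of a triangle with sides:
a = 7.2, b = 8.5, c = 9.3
Median formula: m_a = ½√(2b² + 2c² − a²) (and cyclically). a² = 51.84, b² = 72.25, c² = 86.49.
m_a = ½√(2·72.25 + 2·86.49 − 51.84) = ½√265.64 ≈ ½·16.2985 ≈ 8.14923
m_b = ½√(2·51.84 + 2·86.49 − 72.25) = ½√204.41 ≈ ½·14.2972 ≈ 7.1486
m_c = ½√(2·51.84 + 2·72.25 − 86.49) = ½√161.69 ≈ ½·12.7157 ≈ 6.35787

m_a = 8.149, m_b = 7.149, m_c = 6.358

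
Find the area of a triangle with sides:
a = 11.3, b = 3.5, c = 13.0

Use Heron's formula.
s = (11.3 + 3.5 + 13.0)/2 = 27.8/2 = 13.9
s − a = 2.6, s − b = 10.4, s − c = 0.9
s(s−a)(s−b)(s−c) = 13.9·2.6·10.4·0.9 ≈ 338.27
Area = √338.27 ≈ 18.3921

Area = 18.39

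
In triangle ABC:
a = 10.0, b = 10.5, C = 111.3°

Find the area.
Two sides and the included angle (SAS): A = ½·a·b·sin(C) = ½·10.0·10.5·sin(111.3°)
sin(111.3°) ≈ 0.931691
A ≈ ½·105·0.931691 = 52.5·0.931691 ≈ 48.9138

Area = 48.91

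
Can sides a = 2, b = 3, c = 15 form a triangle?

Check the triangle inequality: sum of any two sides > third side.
a + b vs c: 2 + 3 = 5 ≤ 15  ✗
a + c vs b: 2 + 15 = 17 > 3  ✓
b + c vs a: 3 + 15 = 18 > 2  ✓

No: 2 + 3 = 5 is not > 15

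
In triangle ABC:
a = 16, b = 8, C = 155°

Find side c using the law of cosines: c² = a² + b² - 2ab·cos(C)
c² = 16² + 8² − 2·16·8·cos(155°)
cos(155°) ≈ -0.906308
c² ≈ 256 + 64 − 256·(-0.906308) ≈ 320 + 232.015 ≈ 552.015
c ≈ √552.015 ≈ 23.495

c = 23.49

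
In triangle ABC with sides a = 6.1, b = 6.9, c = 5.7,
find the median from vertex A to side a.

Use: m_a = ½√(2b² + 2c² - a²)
m_a = ½√(2·6.9² + 2·5.7² − 6.1²) = ½√(2·47.61 + 2·32.49 − 37.21) = ½√(95.22 + 64.98 − 37.21) = ½√122.99
√122.99 ≈ 11.0901, so m_a ≈ 5.54504

m_a = 5.545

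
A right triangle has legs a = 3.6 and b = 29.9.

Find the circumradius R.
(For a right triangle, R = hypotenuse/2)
Hypotenuse c = √(a² + b²) = √(12.96 + 894.01) = √906.97 ≈ 30.1159
R = c/2 ≈ 30.1159/2 ≈ 15.058

R = 15.06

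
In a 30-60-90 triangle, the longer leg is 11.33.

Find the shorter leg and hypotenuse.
In a 30-60-90 triangle the sides are in ratio 1 : √3 : 2, so short leg = long leg/√3 and hypotenuse = 2·(short leg).
Short leg = 11.33/√3 ≈ 11.33/1.73205 ≈ 6.54138
Hypotenuse = 2·6.54138 ≈ 13.0828

Short leg = 6.541, Hypotenuse = 13.08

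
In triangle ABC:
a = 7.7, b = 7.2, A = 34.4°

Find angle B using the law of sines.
a/sin(A) = b/sin(B)  ⇒  sin(B) = b·sin(A)/a = 7.2·sin(34.4°)/7.7
sin(34.4°) ≈ 0.564967
sin(B) ≈ 7.2·0.564967/7.7 ≈ 4.06776/7.7 ≈ 0.528281
B = arcsin(0.528281) ≈ 31.8894°
(Since b ≤ a we need B ≤ A, so the obtuse alternative 180° − 31.8894° ≈ 148.111° is rejected.)

B = 31.89°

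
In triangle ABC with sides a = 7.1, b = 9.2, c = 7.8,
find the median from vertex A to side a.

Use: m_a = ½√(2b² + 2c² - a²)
m_a = ½√(2·9.2² + 2·7.8² − 7.1²) = ½√(2·84.64 + 2·60.84 − 50.41) = ½√(169.28 + 121.68 − 50.41) = ½√240.55
√240.55 ≈ 15.5097, so m_a ≈ 7.75484

m_a = 7.755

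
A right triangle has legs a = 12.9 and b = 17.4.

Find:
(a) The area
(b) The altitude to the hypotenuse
(a) The legs are perpendicular, so Area = ½·a·b = ½·12.9·17.4 = ½·224.46 = 112.23
(b) Hypotenuse c = √(a² + b²) = √(166.41 + 302.76) = √469.17 ≈ 21.6603
    Area = ½·c·h_c  ⇒  h_c = 2·Area/c = 224.46/21.6603 ≈ 10.3627

Area = 112.23, h_c = 10.36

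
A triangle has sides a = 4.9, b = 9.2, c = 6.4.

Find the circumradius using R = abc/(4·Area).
First find the area with Heron's formula.
s = (4.9 + 9.2 + 6.4)/2 = 10.25
Area = √(s(s−a)(s−b)(s−c)) = √(10.25·5.35·1.05·3.85) ≈ √221.681 ≈ 14.8889
abc = 4.9·9.2·6.4 = 288.512
R = abc/(4·Area) ≈ 288.512/(4·14.8889) = 288.512/59.5558 ≈ 4.8444

R = 4.844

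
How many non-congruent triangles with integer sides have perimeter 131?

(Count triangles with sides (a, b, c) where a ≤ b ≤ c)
Let a ≤ b ≤ c with a + b + c = 131. The only binding inequality is a + b > c, i.e. 131 − c > c, so c < 131/2; and c ≥ 131/3 since c is the largest side.
So 44 ≤ c ≤ 65. For each c, b runs from ⌈(131 − c)/2⌉ up to c (then a = 131 − b − c satisfies 1 ≤ a ≤ b automatically), giving c − ⌈(131 − c)/2⌉ + 1 choices.
Summing over c: 1 + 3 + 4 + 6 + … + 31 + 33  (22 terms, c = 44, …, 65) = 374
Check (closed form: nearest integer to p²/48 for even p, (p+3)²/48 for odd p): (131+3)²/48 = 134²/48 = 17956/48 ≈ 374.08 → 374

374 triangles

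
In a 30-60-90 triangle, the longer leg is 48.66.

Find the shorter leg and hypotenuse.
In a 30-60-90 triangle the sides are in ratio 1 : √3 : 2, so short leg = long leg/√3 and hypotenuse = 2·(short leg).
Short leg = 48.66/√3 ≈ 48.66/1.73205 ≈ 28.0939
Hypotenuse = 2·28.0939 ≈ 56.1877

Short leg = 28.09, Hypotenuse = 56.19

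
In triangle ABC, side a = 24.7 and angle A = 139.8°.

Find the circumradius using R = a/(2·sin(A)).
R = a/(2·sin(A)) = 24.7/(2·sin(139.8°))
sin(139.8°) ≈ 0.645458
R ≈ 24.7/(2·0.645458) = 24.7/1.29092 ≈ 19.1337

R = 19.13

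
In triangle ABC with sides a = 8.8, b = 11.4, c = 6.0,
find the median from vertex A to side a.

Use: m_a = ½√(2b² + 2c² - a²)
m_a = ½√(2·11.4² + 2·6.0² − 8.8²) = ½√(2·129.96 + 2·36 − 77.44) = ½√(259.92 + 72 − 77.44) = ½√254.48
√254.48 ≈ 15.9524, so m_a ≈ 7.97621

m_a = 7.976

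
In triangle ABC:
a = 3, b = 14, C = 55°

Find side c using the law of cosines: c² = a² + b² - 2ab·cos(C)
c² = 3² + 14² − 2·3·14·cos(55°)
cos(55°) ≈ 0.573576
c² ≈ 9 + 196 − 84·(0.573576) ≈ 205 − 48.1804 ≈ 156.82
c ≈ √156.82 ≈ 12.5228

c = 12.52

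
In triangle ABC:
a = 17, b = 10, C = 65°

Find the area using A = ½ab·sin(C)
A = ½·a·b·sin(C) = ½·17·10·sin(65°)
sin(65°) ≈ 0.906308
A ≈ ½·170·0.906308 = 85·0.906308 ≈ 77.0362

Area = 77.04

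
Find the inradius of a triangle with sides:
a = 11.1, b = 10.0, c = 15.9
r = Area/s where s is the semi-perimeter.
s = (11.1 + 10.0 + 15.9)/2 = 37/2 = 18.5
Area = √(s(s−a)(s−b)(s−c)) = √(18.5·7.4·8.5·2.6) ≈ √3025.49 ≈ 55.0045
r ≈ 55.0045/18.5 ≈ 2.97321

r = 2.973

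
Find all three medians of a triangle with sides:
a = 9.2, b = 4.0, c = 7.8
Median formula: m_a = ½√(2b² + 2c² − a²) (and cyclically). a² = 84.64, b² = 16, c² = 60.84.
m_a = ½√(2·16 + 2·60.84 − 84.64) = ½√69.04 ≈ ½·8.30903 ≈ 4.15452
m_b = ½√(2·84.64 + 2·60.84 − 16) = ½√274.96 ≈ ½·16.5819 ≈ 8.29096
m_c = ½√(2·84.64 + 2·16 − 60.84) = ½√140.44 ≈ ½·11.8507 ≈ 5.92537

m_a = 4.155, m_b = 8.291, m_c = 5.925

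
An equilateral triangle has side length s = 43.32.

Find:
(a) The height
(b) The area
(a) The height splits the triangle into two 30-60-90 halves: h = s·√3/2 = 43.32·1.73205/2 ≈ 75.0324/2 ≈ 37.5162
(b) Area = (√3/4)·s² = (√3/4)·43.32² = (√3/4)·1876.6224 ≈ 0.433013·1876.6224 ≈ 812.601

Height = 37.52, Area = 812.6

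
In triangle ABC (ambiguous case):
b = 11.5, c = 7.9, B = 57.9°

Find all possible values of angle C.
b/sin(B) = c/sin(C)  ⇒  sin(C) = c·sin(B)/b = 7.9·sin(57.9°)/11.5
sin(57.9°) ≈ 0.847122
sin(C) ≈ 7.9·0.847122/11.5 ≈ 6.69226/11.5 ≈ 0.581936
Candidate 1: C₁ = arcsin(0.581936) ≈ 35.5868°  →  A = 180° − 57.9° − 35.5868° ≈ 86.5132° > 0, valid
Candidate 2: C₂ = 180° − C₁ ≈ 144.413°  →  A = 180° − 57.9° − 144.413° ≈ -22.3132° ≤ 0, not a valid triangle

C = 35.59° (one solution)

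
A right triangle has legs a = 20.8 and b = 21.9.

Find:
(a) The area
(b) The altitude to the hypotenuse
(a) The legs are perpendicular, so Area = ½·a·b = ½·20.8·21.9 = ½·455.52 = 227.76
(b) Hypotenuse c = √(a² + b²) = √(432.64 + 479.61) = √912.25 ≈ 30.2035
    Area = ½·c·h_c  ⇒  h_c = 2·Area/c = 455.52/30.2035 ≈ 15.0817

Area = 227.76, h_c = 15.08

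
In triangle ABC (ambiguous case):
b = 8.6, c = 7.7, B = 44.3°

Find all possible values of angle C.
b/sin(B) = c/sin(C)  ⇒  sin(C) = c·sin(B)/b = 7.7·sin(44.3°)/8.6
sin(44.3°) ≈ 0.698415
sin(C) ≈ 7.7·0.698415/8.6 ≈ 5.3778/8.6 ≈ 0.625325
Candidate 1: C₁ = arcsin(0.625325) ≈ 38.7061°  →  A = 180° − 44.3° − 38.7061° ≈ 96.9939° > 0, valid
Candidate 2: C₂ = 180° − C₁ ≈ 141.294°  →  A = 180° − 44.3° − 141.294° ≈ -5.5939° ≤ 0, not a valid triangle

C = 38.71° (one solution)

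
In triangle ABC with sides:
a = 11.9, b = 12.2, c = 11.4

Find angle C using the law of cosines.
c² = a² + b² − 2ab·cos(C)  ⇒  cos(C) = (a² + b² − c²)/(2ab)
cos(C) = (11.9² + 12.2² − 11.4²)/(2·11.9·12.2) = (141.61 + 148.84 − 129.96)/290.36 = 160.49/290.36 ≈ 0.552728
C = arccos(0.552728) ≈ 56.4457°

C = 56.45°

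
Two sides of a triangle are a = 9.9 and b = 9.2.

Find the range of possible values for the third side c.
Triangle inequality: |a − b| < c < a + b
|a − b| = |9.9 − 9.2| = 0.7
a + b = 9.9 + 9.2 = 19.1

0.7 < c < 19.1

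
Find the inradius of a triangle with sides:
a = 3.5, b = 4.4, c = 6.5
r = Area/s where s is the semi-perimeter.
s = (3.5 + 4.4 + 6.5)/2 = 14.4/2 = 7.2
Area = √(s(s−a)(s−b)(s−c)) = √(7.2·3.7·2.8·0.7) ≈ √52.2144 ≈ 7.22595
r ≈ 7.22595/7.2 ≈ 1.0036

r = 1.004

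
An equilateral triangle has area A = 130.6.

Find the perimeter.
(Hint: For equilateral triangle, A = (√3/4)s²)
A = (√3/4)s²  ⇒  s² = 4A/√3 = 4·130.6/√3 = 522.4/1.73205 ≈ 301.608
s ≈ √301.608 ≈ 17.3669
Perimeter = 3s ≈ 3·17.3669 ≈ 52.1006

Perimeter = 52.1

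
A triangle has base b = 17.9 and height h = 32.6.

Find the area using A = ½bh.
A = ½·b·h = ½·17.9·32.6 = ½·583.54 = 291.77

Area = 291.77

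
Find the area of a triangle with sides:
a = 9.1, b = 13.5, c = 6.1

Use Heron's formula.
s = (9.1 + 13.5 + 6.1)/2 = 28.7/2 = 14.35
s − a = 5.25, s − b = 0.85, s − c = 8.25
s(s−a)(s−b)(s−c) = 14.35·5.25·0.85·8.25 ≈ 528.304
Area = √528.304 ≈ 22.9849

Area = 22.98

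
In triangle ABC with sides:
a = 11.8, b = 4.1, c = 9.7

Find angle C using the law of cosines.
c² = a² + b² − 2ab·cos(C)  ⇒  cos(C) = (a² + b² − c²)/(2ab)
cos(C) = (11.8² + 4.1² − 9.7²)/(2·11.8·4.1) = (139.24 + 16.81 − 94.09)/96.76 = 61.96/96.76 ≈ 0.640347
C = arccos(0.640347) ≈ 50.1823°

C = 50.18°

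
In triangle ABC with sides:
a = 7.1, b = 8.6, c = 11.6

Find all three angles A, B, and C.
Law of cosines for each angle (a² = 50.41, b² = 73.96, c² = 134.56):
cos(A) = (b² + c² − a²)/(2bc) = (73.96 + 134.56 − 50.41)/(2·8.6·11.6) = 158.11/199.52 ≈ 0.792452  ⇒  A ≈ 37.5848°
cos(B) = (a² + c² − b²)/(2ac) = (50.41 + 134.56 − 73.96)/(2·7.1·11.6) = 111.01/164.72 ≈ 0.673932  ⇒  B ≈ 47.6288°
cos(C) = (a² + b² − c²)/(2ab) = (50.41 + 73.96 − 134.56)/(2·7.1·8.6) = -10.19/122.12 ≈ -0.0834425  ⇒  C ≈ 94.7865°
Check: A + B + C ≈ 180°

A = 37.58°, B = 47.63°, C = 94.79°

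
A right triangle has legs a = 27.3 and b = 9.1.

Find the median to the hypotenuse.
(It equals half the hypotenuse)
Hypotenuse c = √(a² + b²) = √(745.29 + 82.81) = √828.1 ≈ 28.7767
Median to hypotenuse = c/2 ≈ 28.7767/2 ≈ 14.3884

Median = 14.39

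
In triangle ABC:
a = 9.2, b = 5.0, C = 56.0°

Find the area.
Two sides and the included angle (SAS): A = ½·a·b·sin(C) = ½·9.2·5.0·sin(56.0°)
sin(56.0°) ≈ 0.829038
A ≈ ½·46·0.829038 = 23·0.829038 ≈ 19.0679

Area = 19.07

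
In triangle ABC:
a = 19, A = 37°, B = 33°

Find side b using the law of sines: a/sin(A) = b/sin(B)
a/sin(A) = b/sin(B)  ⇒  b = a·sin(B)/sin(A) = 19·sin(33°)/sin(37°)
sin(33°) ≈ 0.544639, sin(37°) ≈ 0.601815
b ≈ 19·0.544639/0.601815 ≈ 10.3481/0.601815 ≈ 17.1949

b = 17.19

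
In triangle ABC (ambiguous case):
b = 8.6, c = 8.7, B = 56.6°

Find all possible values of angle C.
b/sin(B) = c/sin(C)  ⇒  sin(C) = c·sin(B)/b = 8.7·sin(56.6°)/8.6
sin(56.6°) ≈ 0.834848
sin(C) ≈ 8.7·0.834848/8.6 ≈ 7.26318/8.6 ≈ 0.844555
Candidate 1: C₁ = arcsin(0.844555) ≈ 57.6243°  →  A = 180° − 56.6° − 57.6243° ≈ 65.7757° > 0, valid
Candidate 2: C₂ = 180° − C₁ ≈ 122.376°  →  A = 180° − 56.6° − 122.376° ≈ 1.02433° > 0, valid

C = 57.62° or C = 122.4° (two solutions)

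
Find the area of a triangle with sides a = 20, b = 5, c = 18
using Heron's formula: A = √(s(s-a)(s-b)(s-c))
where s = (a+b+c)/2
s = (20 + 5 + 18)/2 = 43/2 = 21.5
s − a = 1.5, s − b = 16.5, s − c = 3.5
s(s−a)(s−b)(s−c) = 21.5·1.5·16.5·3.5 = 1862.4375
Area = √1862.4375 ≈ 43.156

s = 21.5, Area = 43.16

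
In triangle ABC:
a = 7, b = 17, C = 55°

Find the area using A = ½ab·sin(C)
A = ½·a·b·sin(C) = ½·7·17·sin(55°)
sin(55°) ≈ 0.819152
A ≈ ½·119·0.819152 = 59.5·0.819152 ≈ 48.7395

Area = 48.74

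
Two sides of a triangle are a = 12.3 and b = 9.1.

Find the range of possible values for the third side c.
Triangle inequality: |a − b| < c < a + b
|a − b| = |12.3 − 9.1| = 3.2
a + b = 12.3 + 9.1 = 21.4

3.2 < c < 21.4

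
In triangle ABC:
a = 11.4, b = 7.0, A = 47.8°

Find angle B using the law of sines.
a/sin(A) = b/sin(B)  ⇒  sin(B) = b·sin(A)/a = 7.0·sin(47.8°)/11.4
sin(47.8°) ≈ 0.740805
sin(B) ≈ 7.0·0.740805/11.4 ≈ 5.18563/11.4 ≈ 0.45488
B = arcsin(0.45488) ≈ 27.0572°
(Since b ≤ a we need B ≤ A, so the obtuse alternative 180° − 27.0572° ≈ 152.943° is rejected.)

B = 27.06°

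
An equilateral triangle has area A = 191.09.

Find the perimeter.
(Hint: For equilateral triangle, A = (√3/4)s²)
A = (√3/4)s²  ⇒  s² = 4A/√3 = 4·191.09/√3 = 764.36/1.73205 ≈ 441.303
s ≈ √441.303 ≈ 21.0072
Perimeter = 3s ≈ 3·21.0072 ≈ 63.0217

Perimeter = 63.02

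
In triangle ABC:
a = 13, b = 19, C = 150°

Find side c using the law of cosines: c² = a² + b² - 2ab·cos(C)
c² = 13² + 19² − 2·13·19·cos(150°)
cos(150°) ≈ -0.866025
c² ≈ 169 + 361 − 494·(-0.866025) ≈ 530 + 427.817 ≈ 957.817
c ≈ √957.817 ≈ 30.9486

c = 30.95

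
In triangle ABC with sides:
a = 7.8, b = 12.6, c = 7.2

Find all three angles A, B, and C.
Law of cosines for each angle (a² = 60.84, b² = 158.76, c² = 51.84):
cos(A) = (b² + c² − a²)/(2bc) = (158.76 + 51.84 − 60.84)/(2·12.6·7.2) = 149.76/181.44 ≈ 0.825397  ⇒  A ≈ 34.3713°
cos(B) = (a² + c² − b²)/(2ac) = (60.84 + 51.84 − 158.76)/(2·7.8·7.2) = -46.08/112.32 ≈ -0.410256  ⇒  B ≈ 114.221°
cos(C) = (a² + b² − c²)/(2ab) = (60.84 + 158.76 − 51.84)/(2·7.8·12.6) = 167.76/196.56 ≈ 0.85348  ⇒  C ≈ 31.4078°
Check: A + B + C ≈ 180°

A = 34.37°, B = 114.2°, C = 31.41°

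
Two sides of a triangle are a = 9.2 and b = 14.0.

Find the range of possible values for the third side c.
Triangle inequality: |a − b| < c < a + b
|a − b| = |9.2 − 14.0| = 4.8
a + b = 9.2 + 14.0 = 23.2

4.8 < c < 23.2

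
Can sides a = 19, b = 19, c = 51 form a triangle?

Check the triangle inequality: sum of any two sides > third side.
a + b vs c: 19 + 19 = 38 ≤ 51  ✗
a + c vs b: 19 + 51 = 70 > 19  ✓
b + c vs a: 19 + 51 = 70 > 19  ✓

No: 19 + 19 = 38 is not > 51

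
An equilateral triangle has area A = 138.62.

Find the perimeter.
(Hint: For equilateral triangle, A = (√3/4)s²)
A = (√3/4)s²  ⇒  s² = 4A/√3 = 4·138.62/√3 = 554.48/1.73205 ≈ 320.129
s ≈ √320.129 ≈ 17.8922
Perimeter = 3s ≈ 3·17.8922 ≈ 53.6765

Perimeter = 53.68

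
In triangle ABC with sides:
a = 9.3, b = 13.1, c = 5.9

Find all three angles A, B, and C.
Law of cosines for each angle (a² = 86.49, b² = 171.61, c² = 34.81):
cos(A) = (b² + c² − a²)/(2bc) = (171.61 + 34.81 − 86.49)/(2·13.1·5.9) = 119.93/154.58 ≈ 0.775844  ⇒  A ≈ 39.1184°
cos(B) = (a² + c² − b²)/(2ac) = (86.49 + 34.81 − 171.61)/(2·9.3·5.9) = -50.31/109.74 ≈ -0.458447  ⇒  B ≈ 117.287°
cos(C) = (a² + b² − c²)/(2ab) = (86.49 + 171.61 − 34.81)/(2·9.3·13.1) = 223.29/243.66 ≈ 0.9164  ⇒  C ≈ 23.5947°
Check: A + B + C ≈ 180°

A = 39.12°, B = 117.3°, C = 23.59°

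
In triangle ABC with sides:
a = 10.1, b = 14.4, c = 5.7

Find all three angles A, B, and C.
Law of cosines for each angle (a² = 102.01, b² = 207.36, c² = 32.49):
cos(A) = (b² + c² − a²)/(2bc) = (207.36 + 32.49 − 102.01)/(2·14.4·5.7) = 137.84/164.16 ≈ 0.839669  ⇒  A ≈ 32.8949°
cos(B) = (a² + c² − b²)/(2ac) = (102.01 + 32.49 − 207.36)/(2·10.1·5.7) = -72.86/115.14 ≈ -0.632795  ⇒  B ≈ 129.257°
cos(C) = (a² + b² − c²)/(2ab) = (102.01 + 207.36 − 32.49)/(2·10.1·14.4) = 276.88/290.88 ≈ 0.95187  ⇒  C ≈ 17.8485°
Check: A + B + C ≈ 180°

A = 32.89°, B = 129.3°, C = 17.85°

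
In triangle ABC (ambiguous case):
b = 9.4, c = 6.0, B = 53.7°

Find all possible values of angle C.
b/sin(B) = c/sin(C)  ⇒  sin(C) = c·sin(B)/b = 6.0·sin(53.7°)/9.4
sin(53.7°) ≈ 0.805928
sin(C) ≈ 6.0·0.805928/9.4 ≈ 4.83557/9.4 ≈ 0.514422
Candidate 1: C₁ = arcsin(0.514422) ≈ 30.9588°  →  A = 180° − 53.7° − 30.9588° ≈ 95.3412° > 0, valid
Candidate 2: C₂ = 180° − C₁ ≈ 149.041°  →  A = 180° − 53.7° − 149.041° ≈ -22.7412° ≤ 0, not a valid triangle

C = 30.96° (one solution)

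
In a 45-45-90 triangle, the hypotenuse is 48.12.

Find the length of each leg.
In a 45-45-90 triangle hypotenuse = leg·√2, so leg = hypotenuse/√2.
Leg = 48.12/√2 ≈ 48.12/1.41421 ≈ 34.026

Each leg = 34.03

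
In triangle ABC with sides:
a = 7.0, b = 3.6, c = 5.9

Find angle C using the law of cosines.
c² = a² + b² − 2ab·cos(C)  ⇒  cos(C) = (a² + b² − c²)/(2ab)
cos(C) = (7.0² + 3.6² − 5.9²)/(2·7.0·3.6) = (49 + 12.96 − 34.81)/50.4 = 27.15/50.4 ≈ 0.53869
C = arccos(0.53869) ≈ 57.4055°

C = 57.41°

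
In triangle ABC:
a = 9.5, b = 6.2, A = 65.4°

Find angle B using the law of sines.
a/sin(A) = b/sin(B)  ⇒  sin(B) = b·sin(A)/a = 6.2·sin(65.4°)/9.5
sin(65.4°) ≈ 0.909236
sin(B) ≈ 6.2·0.909236/9.5 ≈ 5.63726/9.5 ≈ 0.593396
B = arcsin(0.593396) ≈ 36.3984°
(Since b ≤ a we need B ≤ A, so the obtuse alternative 180° − 36.3984° ≈ 143.602° is rejected.)

B = 36.4°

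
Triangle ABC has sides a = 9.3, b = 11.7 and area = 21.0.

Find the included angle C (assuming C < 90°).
Area = ½·a·b·sin(C)  ⇒  sin(C) = 2·Area/(a·b) = 2·21.0/(9.3·11.7) = 42/108.81 ≈ 0.385994
C = arcsin(0.385994) ≈ 22.7055° (taking the acute solution since C < 90°)

C = 22.71°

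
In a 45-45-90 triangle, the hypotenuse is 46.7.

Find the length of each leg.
In a 45-45-90 triangle hypotenuse = leg·√2, so leg = hypotenuse/√2.
Leg = 46.7/√2 ≈ 46.7/1.41421 ≈ 33.0219

Each leg = 33.02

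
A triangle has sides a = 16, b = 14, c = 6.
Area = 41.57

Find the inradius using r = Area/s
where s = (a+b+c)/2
s = (16 + 14 + 6)/2 = 36/2 = 18
r = Area/s = 41.57/18 ≈ 2.30944

r = 2.309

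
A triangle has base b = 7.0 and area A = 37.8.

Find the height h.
A = ½·b·h  ⇒  h = 2A/b = 2·37.8/7.0 = 75.6/7.0 ≈ 10.8

h = 10.8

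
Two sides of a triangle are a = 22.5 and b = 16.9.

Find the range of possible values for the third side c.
Triangle inequality: |a − b| < c < a + b
|a − b| = |22.5 − 16.9| = 5.6
a + b = 22.5 + 16.9 = 39.4

5.6 < c < 39.4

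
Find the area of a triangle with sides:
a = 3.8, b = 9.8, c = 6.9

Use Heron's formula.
s = (3.8 + 9.8 + 6.9)/2 = 20.5/2 = 10.25
s − a = 6.45, s − b = 0.45, s − c = 3.35
s(s−a)(s−b)(s−c) = 10.25·6.45·0.45·3.35 ≈ 99.6646
Area = √99.6646 ≈ 9.98322

Area = 9.983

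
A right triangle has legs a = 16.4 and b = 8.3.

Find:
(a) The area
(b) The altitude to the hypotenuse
(a) The legs are perpendicular, so Area = ½·a·b = ½·16.4·8.3 = ½·136.12 = 68.06
(b) Hypotenuse c = √(a² + b²) = √(268.96 + 68.89) = √337.85 ≈ 18.3807
    Area = ½·c·h_c  ⇒  h_c = 2·Area/c = 136.12/18.3807 ≈ 7.4056

Area = 68.06, h_c = 7.406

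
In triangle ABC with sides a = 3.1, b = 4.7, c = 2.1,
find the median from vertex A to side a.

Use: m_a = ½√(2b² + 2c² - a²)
m_a = ½√(2·4.7² + 2·2.1² − 3.1²) = ½√(2·22.09 + 2·4.41 − 9.61) = ½√(44.18 + 8.82 − 9.61) = ½√43.39
√43.39 ≈ 6.58711, so m_a ≈ 3.29355

m_a = 3.294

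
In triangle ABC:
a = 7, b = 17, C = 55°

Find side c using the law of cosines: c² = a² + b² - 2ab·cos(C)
c² = 7² + 17² − 2·7·17·cos(55°)
cos(55°) ≈ 0.573576
c² ≈ 49 + 289 − 238·(0.573576) ≈ 338 − 136.511 ≈ 201.489
c ≈ √201.489 ≈ 14.1947

c = 14.19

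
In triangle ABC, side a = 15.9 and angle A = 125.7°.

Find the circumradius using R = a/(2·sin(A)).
R = a/(2·sin(A)) = 15.9/(2·sin(125.7°))
sin(125.7°) ≈ 0.812084
R ≈ 15.9/(2·0.812084) = 15.9/1.62417 ≈ 9.78963

R = 9.79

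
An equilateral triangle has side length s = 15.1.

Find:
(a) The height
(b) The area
(a) The height splits the triangle into two 30-60-90 halves: h = s·√3/2 = 15.1·1.73205/2 ≈ 26.154/2 ≈ 13.077
(b) Area = (√3/4)·s² = (√3/4)·15.1² = (√3/4)·228.01 ≈ 0.433013·228.01 ≈ 98.7312

Height = 13.08, Area = 98.73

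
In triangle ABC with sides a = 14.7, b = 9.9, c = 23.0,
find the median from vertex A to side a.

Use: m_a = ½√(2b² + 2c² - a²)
m_a = ½√(2·9.9² + 2·23.0² − 14.7²) = ½√(2·98.01 + 2·529 − 216.09) = ½√(196.02 + 1058 − 216.09) = ½√1037.93
√1037.93 ≈ 32.2169, so m_a ≈ 16.1085

m_a = 16.11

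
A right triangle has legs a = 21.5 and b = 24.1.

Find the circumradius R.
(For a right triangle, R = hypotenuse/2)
Hypotenuse c = √(a² + b²) = √(462.25 + 580.81) = √1043.06 ≈ 32.2964
R = c/2 ≈ 32.2964/2 ≈ 16.1482

R = 16.15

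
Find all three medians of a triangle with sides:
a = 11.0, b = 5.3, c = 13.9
Median formula: m_a = ½√(2b² + 2c² − a²) (and cyclically). a² = 121, b² = 28.09, c² = 193.21.
m_a = ½√(2·28.09 + 2·193.21 − 121) = ½√321.6 ≈ ½·17.9332 ≈ 8.9666
m_b = ½√(2·121 + 2·193.21 − 28.09) = ½√600.33 ≈ ½·24.5016 ≈ 12.2508
m_c = ½√(2·121 + 2·28.09 − 193.21) = ½√104.97 ≈ ½·10.2455 ≈ 5.12274

m_a = 8.967, m_b = 12.25, m_c = 5.123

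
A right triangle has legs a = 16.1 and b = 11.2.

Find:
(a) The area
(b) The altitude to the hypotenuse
(a) The legs are perpendicular, so Area = ½·a·b = ½·16.1·11.2 = ½·180.32 = 90.16
(b) Hypotenuse c = √(a² + b²) = √(259.21 + 125.44) = √384.65 ≈ 19.6125
    Area = ½·c·h_c  ⇒  h_c = 2·Area/c = 180.32/19.6125 ≈ 9.19414

Area = 90.16, h_c = 9.194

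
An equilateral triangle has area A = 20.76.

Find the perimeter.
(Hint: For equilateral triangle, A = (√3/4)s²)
A = (√3/4)s²  ⇒  s² = 4A/√3 = 4·20.76/√3 = 83.04/1.73205 ≈ 47.9432
s ≈ √47.9432 ≈ 6.9241
Perimeter = 3s ≈ 3·6.9241 ≈ 20.7723

Perimeter = 20.77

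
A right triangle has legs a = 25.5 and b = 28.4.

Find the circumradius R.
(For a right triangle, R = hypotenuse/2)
Hypotenuse c = √(a² + b²) = √(650.25 + 806.56) = √1456.81 ≈ 38.1682
R = c/2 ≈ 38.1682/2 ≈ 19.0841

R = 19.08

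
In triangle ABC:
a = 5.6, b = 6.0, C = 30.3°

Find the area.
Two sides and the included angle (SAS): A = ½·a·b·sin(C) = ½·5.6·6.0·sin(30.3°)
sin(30.3°) ≈ 0.504528
A ≈ ½·33.6·0.504528 = 16.8·0.504528 ≈ 8.47606

Area = 8.476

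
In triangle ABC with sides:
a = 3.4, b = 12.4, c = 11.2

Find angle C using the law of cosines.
c² = a² + b² − 2ab·cos(C)  ⇒  cos(C) = (a² + b² − c²)/(2ab)
cos(C) = (3.4² + 12.4² − 11.2²)/(2·3.4·12.4) = (11.56 + 153.76 − 125.44)/84.32 = 39.88/84.32 ≈ 0.47296
C = arccos(0.47296) ≈ 61.7734°

C = 61.77°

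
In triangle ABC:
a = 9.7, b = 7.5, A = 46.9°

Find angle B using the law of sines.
a/sin(A) = b/sin(B)  ⇒  sin(B) = b·sin(A)/a = 7.5·sin(46.9°)/9.7
sin(46.9°) ≈ 0.730162
sin(B) ≈ 7.5·0.730162/9.7 ≈ 5.47622/9.7 ≈ 0.564558
B = arcsin(0.564558) ≈ 34.3716°
(Since b ≤ a we need B ≤ A, so the obtuse alternative 180° − 34.3716° ≈ 145.628° is rejected.)

B = 34.37°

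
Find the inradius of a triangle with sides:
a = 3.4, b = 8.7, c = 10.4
r = Area/s where s is the semi-perimeter.
s = (3.4 + 8.7 + 10.4)/2 = 22.5/2 = 11.25
Area = √(s(s−a)(s−b)(s−c)) = √(11.25·7.85·2.55·0.85) ≈ √191.417 ≈ 13.8354
r ≈ 13.8354/11.25 ≈ 1.22981

r = 1.23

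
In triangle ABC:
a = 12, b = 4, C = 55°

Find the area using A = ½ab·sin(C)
A = ½·a·b·sin(C) = ½·12·4·sin(55°)
sin(55°) ≈ 0.819152
A ≈ ½·48·0.819152 = 24·0.819152 ≈ 19.6596

Area = 19.66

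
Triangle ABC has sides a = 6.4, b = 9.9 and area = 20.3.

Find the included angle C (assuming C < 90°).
Area = ½·a·b·sin(C)  ⇒  sin(C) = 2·Area/(a·b) = 2·20.3/(6.4·9.9) = 40.6/63.36 ≈ 0.640783
C = arcsin(0.640783) ≈ 39.8502° (taking the acute solution since C < 90°)

C = 39.85°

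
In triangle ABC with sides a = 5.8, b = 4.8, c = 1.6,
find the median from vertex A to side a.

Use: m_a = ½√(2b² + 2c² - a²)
m_a = ½√(2·4.8² + 2·1.6² − 5.8²) = ½√(2·23.04 + 2·2.56 − 33.64) = ½√(46.08 + 5.12 − 33.64) = ½√17.56
√17.56 ≈ 4.19047, so m_a ≈ 2.09523

m_a = 2.095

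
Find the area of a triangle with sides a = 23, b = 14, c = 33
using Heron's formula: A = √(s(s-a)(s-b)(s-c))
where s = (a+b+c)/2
s = (23 + 14 + 33)/2 = 70/2 = 35
s − a = 12, s − b = 21, s − c = 2
s(s−a)(s−b)(s−c) = 35·12·21·2 = 17640
Area = √17640 ≈ 132.816

s = 35.0, Area = 132.8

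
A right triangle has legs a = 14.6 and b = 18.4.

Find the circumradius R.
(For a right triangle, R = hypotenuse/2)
Hypotenuse c = √(a² + b²) = √(213.16 + 338.56) = √551.72 ≈ 23.4887
R = c/2 ≈ 23.4887/2 ≈ 11.7444

R = 11.74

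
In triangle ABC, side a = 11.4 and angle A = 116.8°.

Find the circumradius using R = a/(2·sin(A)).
R = a/(2·sin(A)) = 11.4/(2·sin(116.8°))
sin(116.8°) ≈ 0.892586
R ≈ 11.4/(2·0.892586) = 11.4/1.78517 ≈ 6.38594

R = 6.386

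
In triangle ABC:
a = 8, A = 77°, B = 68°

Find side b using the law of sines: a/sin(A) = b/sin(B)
a/sin(A) = b/sin(B)  ⇒  b = a·sin(B)/sin(A) = 8·sin(68°)/sin(77°)
sin(68°) ≈ 0.927184, sin(77°) ≈ 0.97437
b ≈ 8·0.927184/0.97437 ≈ 7.41747/0.97437 ≈ 7.61258

b = 7.613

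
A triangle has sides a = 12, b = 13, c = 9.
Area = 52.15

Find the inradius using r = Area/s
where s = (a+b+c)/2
s = (12 + 13 + 9)/2 = 34/2 = 17
r = Area/s = 52.15/17 ≈ 3.06765

r = 3.068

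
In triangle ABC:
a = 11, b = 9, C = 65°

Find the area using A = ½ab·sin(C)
A = ½·a·b·sin(C) = ½·11·9·sin(65°)
sin(65°) ≈ 0.906308
A ≈ ½·99·0.906308 = 49.5·0.906308 ≈ 44.8622

Area = 44.86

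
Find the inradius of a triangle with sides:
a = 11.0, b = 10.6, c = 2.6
r = Area/s where s is the semi-perimeter.
s = (11.0 + 10.6 + 2.6)/2 = 24.2/2 = 12.1
Area = √(s(s−a)(s−b)(s−c)) = √(12.1·1.1·1.5·9.5) ≈ √189.667 ≈ 13.772
r ≈ 13.772/12.1 ≈ 1.13818

r = 1.138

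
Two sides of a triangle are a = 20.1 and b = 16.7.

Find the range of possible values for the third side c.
Triangle inequality: |a − b| < c < a + b
|a − b| = |20.1 − 16.7| = 3.4
a + b = 20.1 + 16.7 = 36.8

3.4 < c < 36.8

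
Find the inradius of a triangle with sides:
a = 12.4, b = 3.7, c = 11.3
r = Area/s where s is the semi-perimeter.
s = (12.4 + 3.7 + 11.3)/2 = 27.4/2 = 13.7
Area = √(s(s−a)(s−b)(s−c)) = √(13.7·1.3·10·2.4) ≈ √427.44 ≈ 20.6746
r ≈ 20.6746/13.7 ≈ 1.5091

r = 1.509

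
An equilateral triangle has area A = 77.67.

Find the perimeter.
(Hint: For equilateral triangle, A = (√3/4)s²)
A = (√3/4)s²  ⇒  s² = 4A/√3 = 4·77.67/√3 = 310.68/1.73205 ≈ 179.371
s ≈ √179.371 ≈ 13.393
Perimeter = 3s ≈ 3·13.393 ≈ 40.1789

Perimeter = 40.18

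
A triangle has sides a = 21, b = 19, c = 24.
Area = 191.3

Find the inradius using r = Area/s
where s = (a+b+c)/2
s = (21 + 19 + 24)/2 = 64/2 = 32
r = Area/s = 191.3/32 ≈ 5.97813

r = 5.978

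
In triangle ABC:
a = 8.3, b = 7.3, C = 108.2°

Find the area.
Two sides and the included angle (SAS): A = ½·a·b·sin(C) = ½·8.3·7.3·sin(108.2°)
sin(108.2°) ≈ 0.949972
A ≈ ½·60.59·0.949972 = 30.295·0.949972 ≈ 28.7794

Area = 28.78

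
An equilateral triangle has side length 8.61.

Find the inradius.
r = Area/s with s the semi-perimeter.
Area = (√3/4)·8.61² = (√3/4)·74.1321 ≈ 0.433013·74.1321 ≈ 32.1001
s = 3·8.61/2 = 12.915
r ≈ 32.1001/12.915 ≈ 2.48549
(Equivalently r = side/(2√3) = 8.61/3.4641 ≈ 2.48549.)

r = 2.485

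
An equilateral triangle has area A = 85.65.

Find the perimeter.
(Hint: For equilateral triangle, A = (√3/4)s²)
A = (√3/4)s²  ⇒  s² = 4A/√3 = 4·85.65/√3 = 342.6/1.73205 ≈ 197.8
s ≈ √197.8 ≈ 14.0641
Perimeter = 3s ≈ 3·14.0641 ≈ 42.1924

Perimeter = 42.19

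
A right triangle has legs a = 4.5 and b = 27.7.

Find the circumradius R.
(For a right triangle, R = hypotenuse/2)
Hypotenuse c = √(a² + b²) = √(20.25 + 767.29) = √787.54 ≈ 28.0631
R = c/2 ≈ 28.0631/2 ≈ 14.0316

R = 14.03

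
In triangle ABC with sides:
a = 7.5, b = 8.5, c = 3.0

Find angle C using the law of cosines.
c² = a² + b² − 2ab·cos(C)  ⇒  cos(C) = (a² + b² − c²)/(2ab)
cos(C) = (7.5² + 8.5² − 3.0²)/(2·7.5·8.5) = (56.25 + 72.25 − 9)/127.5 = 119.5/127.5 ≈ 0.937255
C = arccos(0.937255) ≈ 20.4045°

C = 20.4°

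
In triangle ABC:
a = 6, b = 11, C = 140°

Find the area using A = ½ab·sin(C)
A = ½·a·b·sin(C) = ½·6·11·sin(140°)
sin(140°) ≈ 0.642788
A ≈ ½·66·0.642788 = 33·0.642788 ≈ 21.212

Area = 21.21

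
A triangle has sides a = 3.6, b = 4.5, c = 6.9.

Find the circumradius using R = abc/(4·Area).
First find the area with Heron's formula.
s = (3.6 + 4.5 + 6.9)/2 = 7.5
Area = √(s(s−a)(s−b)(s−c)) = √(7.5·3.9·3·0.6) ≈ √52.65 ≈ 7.25603
abc = 3.6·4.5·6.9 = 111.78
R = abc/(4·Area) ≈ 111.78/(4·7.25603) = 111.78/29.0241 ≈ 3.85128

R = 3.851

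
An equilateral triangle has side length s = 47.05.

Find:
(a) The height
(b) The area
(a) The height splits the triangle into two 30-60-90 halves: h = s·√3/2 = 47.05·1.73205/2 ≈ 81.493/2 ≈ 40.7465
(b) Area = (√3/4)·s² = (√3/4)·47.05² = (√3/4)·2213.7025 ≈ 0.433013·2213.7025 ≈ 958.561

Height = 40.75, Area = 958.6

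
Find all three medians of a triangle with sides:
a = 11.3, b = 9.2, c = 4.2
Median formula: m_a = ½√(2b² + 2c² − a²) (and cyclically). a² = 127.69, b² = 84.64, c² = 17.64.
m_a = ½√(2·84.64 + 2·17.64 − 127.69) = ½√76.87 ≈ ½·8.76755 ≈ 4.38378
m_b = ½√(2·127.69 + 2·17.64 − 84.64) = ½√206.02 ≈ ½·14.3534 ≈ 7.1767
m_c = ½√(2·127.69 + 2·84.64 − 17.64) = ½√407.02 ≈ ½·20.1747 ≈ 10.0874

m_a = 4.384, m_b = 7.177, m_c = 10.09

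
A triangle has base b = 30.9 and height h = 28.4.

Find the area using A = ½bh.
A = ½·b·h = ½·30.9·28.4 = ½·877.56 = 438.78

Area = 438.78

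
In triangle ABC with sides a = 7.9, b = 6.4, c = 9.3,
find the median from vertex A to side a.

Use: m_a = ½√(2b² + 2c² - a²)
m_a = ½√(2·6.4² + 2·9.3² − 7.9²) = ½√(2·40.96 + 2·86.49 − 62.41) = ½√(81.92 + 172.98 − 62.41) = ½√192.49
√192.49 ≈ 13.8741, so m_a ≈ 6.93704

m_a = 6.937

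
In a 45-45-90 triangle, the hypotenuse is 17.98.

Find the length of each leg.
In a 45-45-90 triangle hypotenuse = leg·√2, so leg = hypotenuse/√2.
Leg = 17.98/√2 ≈ 17.98/1.41421 ≈ 12.7138

Each leg = 12.71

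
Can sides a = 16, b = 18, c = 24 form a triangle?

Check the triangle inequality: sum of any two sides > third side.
a + b vs c: 16 + 18 = 34 > 24  ✓
a + c vs b: 16 + 24 = 40 > 18  ✓
b + c vs a: 18 + 24 = 42 > 16  ✓

Yes, triangle inequality satisfied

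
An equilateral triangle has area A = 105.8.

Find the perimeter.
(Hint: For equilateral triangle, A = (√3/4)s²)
A = (√3/4)s²  ⇒  s² = 4A/√3 = 4·105.8/√3 = 423.2/1.73205 ≈ 244.335
s ≈ √244.335 ≈ 15.6312
Perimeter = 3s ≈ 3·15.6312 ≈ 46.8936

Perimeter = 46.89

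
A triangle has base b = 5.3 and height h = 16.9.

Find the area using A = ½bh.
A = ½·b·h = ½·5.3·16.9 = ½·89.57 = 44.785

Area = 44.785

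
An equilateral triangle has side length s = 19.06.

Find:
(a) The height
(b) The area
(a) The height splits the triangle into two 30-60-90 halves: h = s·√3/2 = 19.06·1.73205/2 ≈ 33.0129/2 ≈ 16.5064
(b) Area = (√3/4)·s² = (√3/4)·19.06² = (√3/4)·363.2836 ≈ 0.433013·363.2836 ≈ 157.306

Height = 16.51, Area = 157.3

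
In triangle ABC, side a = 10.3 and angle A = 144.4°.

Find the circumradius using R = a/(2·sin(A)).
R = a/(2·sin(A)) = 10.3/(2·sin(144.4°))
sin(144.4°) ≈ 0.582123
R ≈ 10.3/(2·0.582123) = 10.3/1.16425 ≈ 8.84693

R = 8.847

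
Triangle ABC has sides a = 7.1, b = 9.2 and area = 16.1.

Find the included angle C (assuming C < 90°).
Area = ½·a·b·sin(C)  ⇒  sin(C) = 2·Area/(a·b) = 2·16.1/(7.1·9.2) = 32.2/65.32 ≈ 0.492958
C = arcsin(0.492958) ≈ 29.5352° (taking the acute solution since C < 90°)

C = 29.54°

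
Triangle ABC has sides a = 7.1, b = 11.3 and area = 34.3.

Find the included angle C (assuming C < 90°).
Area = ½·a·b·sin(C)  ⇒  sin(C) = 2·Area/(a·b) = 2·34.3/(7.1·11.3) = 68.6/80.23 ≈ 0.855042
C = arcsin(0.855042) ≈ 58.7643° (taking the acute solution since C < 90°)

C = 58.76°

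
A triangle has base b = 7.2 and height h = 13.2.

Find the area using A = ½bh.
A = ½·b·h = ½·7.2·13.2 = ½·95.04 = 47.52

Area = 47.52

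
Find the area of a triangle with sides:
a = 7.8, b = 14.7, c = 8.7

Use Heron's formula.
s = (7.8 + 14.7 + 8.7)/2 = 31.2/2 = 15.6
s − a = 7.8, s − b = 0.9, s − c = 6.9
s(s−a)(s−b)(s−c) = 15.6·7.8·0.9·6.9 ≈ 755.633
Area = √755.633 ≈ 27.4888

Area = 27.49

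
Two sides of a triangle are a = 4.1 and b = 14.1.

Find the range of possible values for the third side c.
Triangle inequality: |a − b| < c < a + b
|a − b| = |4.1 − 14.1| = 10
a + b = 4.1 + 14.1 = 18.2

10 < c < 18.2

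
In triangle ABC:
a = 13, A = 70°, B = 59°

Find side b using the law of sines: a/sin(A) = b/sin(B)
a/sin(A) = b/sin(B)  ⇒  b = a·sin(B)/sin(A) = 13·sin(59°)/sin(70°)
sin(59°) ≈ 0.857167, sin(70°) ≈ 0.939693
b ≈ 13·0.857167/0.939693 ≈ 11.1432/0.939693 ≈ 11.8583

b = 11.86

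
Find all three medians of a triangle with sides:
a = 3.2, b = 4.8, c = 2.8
Median formula: m_a = ½√(2b² + 2c² − a²) (and cyclically). a² = 10.24, b² = 23.04, c² = 7.84.
m_a = ½√(2·23.04 + 2·7.84 − 10.24) = ½√51.52 ≈ ½·7.17774 ≈ 3.58887
m_b = ½√(2·10.24 + 2·7.84 − 23.04) = ½√13.12 ≈ ½·3.62215 ≈ 1.81108
m_c = ½√(2·10.24 + 2·23.04 − 7.84) = ½√58.72 ≈ ½·7.6629 ≈ 3.83145

m_a = 3.589, m_b = 1.811, m_c = 3.831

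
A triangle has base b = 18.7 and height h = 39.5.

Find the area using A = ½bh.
A = ½·b·h = ½·18.7·39.5 = ½·738.65 = 369.325

Area = 369.325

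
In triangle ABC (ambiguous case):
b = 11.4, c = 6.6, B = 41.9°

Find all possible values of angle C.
b/sin(B) = c/sin(C)  ⇒  sin(C) = c·sin(B)/b = 6.6·sin(41.9°)/11.4
sin(41.9°) ≈ 0.667833
sin(C) ≈ 6.6·0.667833/11.4 ≈ 4.40769/11.4 ≈ 0.38664
Candidate 1: C₁ = arcsin(0.38664) ≈ 22.7456°  →  A = 180° − 41.9° − 22.7456° ≈ 115.354° > 0, valid
Candidate 2: C₂ = 180° − C₁ ≈ 157.254°  →  A = 180° − 41.9° − 157.254° ≈ -19.1544° ≤ 0, not a valid triangle

C = 22.75° (one solution)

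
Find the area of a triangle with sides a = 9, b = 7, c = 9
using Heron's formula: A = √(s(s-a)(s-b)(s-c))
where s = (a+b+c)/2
s = (9 + 7 + 9)/2 = 25/2 = 12.5
s − a = 3.5, s − b = 5.5, s − c = 3.5
s(s−a)(s−b)(s−c) = 12.5·3.5·5.5·3.5 = 842.1875
Area = √842.1875 ≈ 29.0205

s = 12.5, Area = 29.02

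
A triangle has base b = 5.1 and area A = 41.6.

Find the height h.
A = ½·b·h  ⇒  h = 2A/b = 2·41.6/5.1 = 83.2/5.1 ≈ 16.3137

h = 16.31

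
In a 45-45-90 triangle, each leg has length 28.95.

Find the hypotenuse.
In a 45-45-90 triangle the sides are in ratio 1 : 1 : √2, so hypotenuse = leg·√2.
Hypotenuse = 28.95·√2 ≈ 28.95·1.41421 ≈ 40.9415

Hypotenuse = 28.95√2 = 40.94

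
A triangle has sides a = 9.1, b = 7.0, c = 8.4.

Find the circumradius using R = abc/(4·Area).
First find the area with Heron's formula.
s = (9.1 + 7.0 + 8.4)/2 = 12.25
Area = √(s(s−a)(s−b)(s−c)) = √(12.25·3.15·5.25·3.85) ≈ √779.95 ≈ 27.9276
abc = 9.1·7.0·8.4 = 535.08
R = abc/(4·Area) ≈ 535.08/(4·27.9276) = 535.08/111.71 ≈ 4.78989

R = 4.79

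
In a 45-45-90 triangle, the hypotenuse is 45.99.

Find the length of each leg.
In a 45-45-90 triangle hypotenuse = leg·√2, so leg = hypotenuse/√2.
Leg = 45.99/√2 ≈ 45.99/1.41421 ≈ 32.5198

Each leg = 32.52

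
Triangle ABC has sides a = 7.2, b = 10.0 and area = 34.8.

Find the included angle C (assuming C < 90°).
Area = ½·a·b·sin(C)  ⇒  sin(C) = 2·Area/(a·b) = 2·34.8/(7.2·10.0) = 69.6/72 ≈ 0.966667
C = arcsin(0.966667) ≈ 75.1649° (taking the acute solution since C < 90°)

C = 75.16°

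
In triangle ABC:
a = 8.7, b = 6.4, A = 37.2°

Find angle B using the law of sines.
a/sin(A) = b/sin(B)  ⇒  sin(B) = b·sin(A)/a = 6.4·sin(37.2°)/8.7
sin(37.2°) ≈ 0.604599
sin(B) ≈ 6.4·0.604599/8.7 ≈ 3.86943/8.7 ≈ 0.444763
B = arcsin(0.444763) ≈ 26.4081°
(Since b ≤ a we need B ≤ A, so the obtuse alternative 180° − 26.4081° ≈ 153.592° is rejected.)

B = 26.41°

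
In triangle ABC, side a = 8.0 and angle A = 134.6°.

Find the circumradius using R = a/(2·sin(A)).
R = a/(2·sin(A)) = 8.0/(2·sin(134.6°))
sin(134.6°) ≈ 0.712026
R ≈ 8.0/(2·0.712026) = 8.0/1.42405 ≈ 5.61777

R = 5.618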